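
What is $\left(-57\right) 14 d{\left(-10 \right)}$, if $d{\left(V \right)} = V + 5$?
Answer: $3990$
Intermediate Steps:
$d{\left(V \right)} = 5 + V$
$\left(-57\right) 14 d{\left(-10 \right)} = \left(-57\right) 14 \left(5 - 10\right) = \left(-798\right) \left(-5\right) = 3990$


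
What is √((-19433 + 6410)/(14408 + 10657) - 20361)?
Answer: 4*I*√9870532945/2785 ≈ 142.69*I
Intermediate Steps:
√((-19433 + 6410)/(14408 + 10657) - 20361) = √(-13023/25065 - 20361) = √(-13023*1/25065 - 20361) = √(-1447/2785 - 20361) = √(-56706832/2785) = 4*I*√9870532945/2785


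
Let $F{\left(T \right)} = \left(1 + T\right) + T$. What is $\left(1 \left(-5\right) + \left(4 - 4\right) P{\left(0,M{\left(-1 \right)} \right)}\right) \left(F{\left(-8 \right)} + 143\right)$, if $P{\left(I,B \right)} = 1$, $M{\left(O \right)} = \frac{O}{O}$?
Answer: $-640$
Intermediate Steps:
$M{\left(O \right)} = 1$
$F{\left(T \right)} = 1 + 2 T$
$\left(1 \left(-5\right) + \left(4 - 4\right) P{\left(0,M{\left(-1 \right)} \right)}\right) \left(F{\left(-8 \right)} + 143\right) = \left(1 \left(-5\right) + \left(4 - 4\right) 1\right) \left(\left(1 + 2 \left(-8\right)\right) + 143\right) = \left(-5 + 0 \cdot 1\right) \left(\left(1 - 16\right) + 143\right) = \left(-5 + 0\right) \left(-15 + 143\right) = \left(-5\right) 128 = -640$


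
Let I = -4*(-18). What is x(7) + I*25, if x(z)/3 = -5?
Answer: 1785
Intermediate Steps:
x(z) = -15 (x(z) = 3*(-5) = -15)
I = 72
x(7) + I*25 = -15 + 72*25 = -15 + 1800 = 1785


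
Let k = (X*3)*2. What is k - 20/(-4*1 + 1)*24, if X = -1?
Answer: 154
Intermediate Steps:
k = -6 (k = -1*3*2 = -3*2 = -6)
k - 20/(-4*1 + 1)*24 = -6 - 20/(-4*1 + 1)*24 = -6 - 20/(-4 + 1)*24 = -6 - 20/(-3)*24 = -6 - 20*(-⅓)*24 = -6 + (20/3)*24 = -6 + 160 = 154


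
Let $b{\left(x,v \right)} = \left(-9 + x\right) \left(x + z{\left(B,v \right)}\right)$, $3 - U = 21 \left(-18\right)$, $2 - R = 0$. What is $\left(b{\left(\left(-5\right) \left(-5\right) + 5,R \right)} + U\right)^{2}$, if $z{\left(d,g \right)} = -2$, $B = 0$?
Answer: $938961$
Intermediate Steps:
$R = 2$ ($R = 2 - 0 = 2 + 0 = 2$)
$U = 381$ ($U = 3 - 21 \left(-18\right) = 3 - -378 = 3 + 378 = 381$)
$b{\left(x,v \right)} = \left(-9 + x\right) \left(-2 + x\right)$ ($b{\left(x,v \right)} = \left(-9 + x\right) \left(x - 2\right) = \left(-9 + x\right) \left(-2 + x\right)$)
$\left(b{\left(\left(-5\right) \left(-5\right) + 5,R \right)} + U\right)^{2} = \left(\left(18 + \left(\left(-5\right) \left(-5\right) + 5\right)^{2} - 11 \left(\left(-5\right) \left(-5\right) + 5\right)\right) + 381\right)^{2} = \left(\left(18 + \left(25 + 5\right)^{2} - 11 \left(25 + 5\right)\right) + 381\right)^{2} = \left(\left(18 + 30^{2} - 330\right) + 381\right)^{2} = \left(\left(18 + 900 - 330\right) + 381\right)^{2} = \left(588 + 381\right)^{2} = 969^{2} = 938961$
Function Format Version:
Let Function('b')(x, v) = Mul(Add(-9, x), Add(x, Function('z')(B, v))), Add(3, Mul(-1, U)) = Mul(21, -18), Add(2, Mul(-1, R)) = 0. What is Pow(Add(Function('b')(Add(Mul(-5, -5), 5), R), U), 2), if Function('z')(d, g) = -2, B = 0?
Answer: 938961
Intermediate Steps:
R = 2 (R = Add(2, Mul(-1, 0)) = Add(2, 0) = 2)
U = 381 (U = Add(3, Mul(-1, Mul(21, -18))) = Add(3, Mul(-1, -378)) = Add(3, 378) = 381)
Function('b')(x, v) = Mul(Add(-9, x), Add(-2, x)) (Function('b')(x, v) = Mul(Add(-9, x), Add(x, -2)) = Mul(Add(-9, x), Add(-2, x)))
Pow(Add(Function('b')(Add(Mul(-5, -5), 5), R), U), 2) = Pow(Add(Add(18, Pow(Add(Mul(-5, -5), 5), 2), Mul(-11, Add(Mul(-5, -5), 5))), 381), 2) = Pow(Add(Add(18, Pow(Add(25, 5), 2), Mul(-11, Add(25, 5))), 381), 2) = Pow(Add(Add(18, Pow(30, 2), Mul(-11, 30)), 381), 2) = Pow(Add(Add(18, 900, -330), 381), 2) = Pow(Add(588, 381), 2) = Pow(969, 2) = 938961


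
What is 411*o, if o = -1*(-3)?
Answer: 1233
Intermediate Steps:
o = 3
411*o = 411*3 = 1233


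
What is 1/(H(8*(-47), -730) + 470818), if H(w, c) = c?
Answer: 1/470088 ≈ 2.1273e-6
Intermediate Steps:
1/(H(8*(-47), -730) + 470818) = 1/(-730 + 470818) = 1/470088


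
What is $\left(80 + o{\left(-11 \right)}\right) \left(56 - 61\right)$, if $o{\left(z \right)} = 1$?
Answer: $-405$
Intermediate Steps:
$\left(80 + o{\left(-11 \right)}\right) \left(56 - 61\right) = \left(80 + 1\right) \left(56 - 61\right) = 81 \left(56 - 61\right) = 81 \left(-5\right) = -405$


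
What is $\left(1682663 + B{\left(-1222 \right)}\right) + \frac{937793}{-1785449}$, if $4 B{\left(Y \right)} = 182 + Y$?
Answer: $\frac{3003843816154}{1785449} \approx 1.6824 \cdot 10^{6}$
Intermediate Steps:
$B{\left(Y \right)} = \frac{91}{2} + \frac{Y}{4}$ ($B{\left(Y \right)} = \frac{182 + Y}{4} = \frac{91}{2} + \frac{Y}{4}$)
$\left(1682663 + B{\left(-1222 \right)}\right) + \frac{937793}{-1785449} = \left(1682663 + \left(\frac{91}{2} + \frac{1}{4} \left(-1222\right)\right)\right) + \frac{937793}{-1785449} = \left(1682663 + \left(\frac{91}{2} - \frac{611}{2}\right)\right) + 937793 \left(- \frac{1}{1785449}\right) = \left(1682663 - 260\right) - \frac{937793}{1785449} = 1682403 - \frac{937793}{1785449} = \frac{3003843816154}{1785449}$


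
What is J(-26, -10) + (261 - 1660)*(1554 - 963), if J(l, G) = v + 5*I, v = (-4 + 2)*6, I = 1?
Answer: -826816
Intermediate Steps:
v = -12 (v = -2*6 = -12)
J(l, G) = -7 (J(l, G) = -12 + 5*1 = -12 + 5 = -7)
J(-26, -10) + (261 - 1660)*(1554 - 963) = -7 + (261 - 1660)*(1554 - 963) = -7 - 1399*591 = -7 - 826809 = -826816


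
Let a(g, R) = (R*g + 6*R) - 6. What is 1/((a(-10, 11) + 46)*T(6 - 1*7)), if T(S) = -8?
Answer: 1/32 ≈ 0.031250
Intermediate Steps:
a(g, R) = -6 + 6*R + R*g (a(g, R) = (6*R + R*g) - 6 = -6 + 6*R + R*g)
1/((a(-10, 11) + 46)*T(6 - 1*7)) = 1/(((-6 + 6*11 + 11*(-10)) + 46)*(-8)) = 1/(((-6 + 66 - 110) + 46)*(-8)) = 1/((-50 + 46)*(-8)) = 1/(-4*(-8)) = 1/32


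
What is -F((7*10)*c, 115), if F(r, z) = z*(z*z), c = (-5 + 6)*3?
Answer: -1520875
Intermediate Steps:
c = 3 (c = 1*3 = 3)
F(r, z) = z³ (F(r, z) = z*z² = z³)
-F((7*10)*c, 115) = -1*115³ = -1*1520875 = -1520875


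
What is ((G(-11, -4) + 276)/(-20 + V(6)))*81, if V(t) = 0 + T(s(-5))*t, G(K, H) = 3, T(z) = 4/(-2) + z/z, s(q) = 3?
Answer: -22599/26 ≈ -869.19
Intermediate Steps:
T(z) = -1 (T(z) = 4*(-½) + 1 = -2 + 1 = -1)
V(t) = -t (V(t) = 0 - t = -t)
((G(-11, -4) + 276)/(-20 + V(6)))*81 = ((3 + 276)/(-20 - 1*6))*81 = (279/(-20 - 6))*81 = (279/(-26))*81 = (279*(-1/26))*81 = -279/26*81 = -22599/26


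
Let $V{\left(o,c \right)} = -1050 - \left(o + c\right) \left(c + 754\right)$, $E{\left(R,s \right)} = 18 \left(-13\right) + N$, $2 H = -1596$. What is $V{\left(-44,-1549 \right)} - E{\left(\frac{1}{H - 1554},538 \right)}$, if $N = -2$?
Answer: $-1267249$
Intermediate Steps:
$H = -798$ ($H = \frac{1}{2} \left(-1596\right) = -798$)
$E{\left(R,s \right)} = -236$ ($E{\left(R,s \right)} = 18 \left(-13\right) - 2 = -234 - 2 = -236$)
$V{\left(o,c \right)} = -1050 - \left(754 + c\right) \left(c + o\right)$ ($V{\left(o,c \right)} = -1050 - \left(c + o\right) \left(754 + c\right) = -1050 - \left(754 + c\right) \left(c + o\right)$)
$V{\left(-44,-1549 \right)} - E{\left(\frac{1}{H - 1554},538 \right)} = \left(-1050 - \left(-1549\right)^{2} - -1167946 - -33176 - \left(-1549\right) \left(-44\right)\right) - -236 = \left(-1050 - 2399401 + 1167946 + 33176 - 68156\right) + 236 = -1267485 + 236 = -1267249$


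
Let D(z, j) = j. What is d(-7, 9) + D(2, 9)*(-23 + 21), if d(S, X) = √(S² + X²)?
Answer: -18 + √130 ≈ -6.5982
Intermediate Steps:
d(-7, 9) + D(2, 9)*(-23 + 21) = √((-7)² + 9²) + 9*(-23 + 21) = √(49 + 81) + 9*(-2) = √130 - 18 = -18 + √130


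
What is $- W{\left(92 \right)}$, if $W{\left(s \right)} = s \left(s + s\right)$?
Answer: $-16928$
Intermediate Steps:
$W{\left(s \right)} = 2 s^{2}$ ($W{\left(s \right)} = s 2 s = 2 s^{2}$)
$- W{\left(92 \right)} = - 2 \cdot 92^{2} = - 2 \cdot 8464 = \left(-1\right) 16928 = -16928$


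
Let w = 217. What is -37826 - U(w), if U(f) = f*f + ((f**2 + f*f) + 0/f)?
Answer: -179093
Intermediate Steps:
U(f) = 3*f**2 (U(f) = f**2 + ((f**2 + f**2) + 0) = f**2 + (2*f**2 + 0) = f**2 + 2*f**2 = 3*f**2)
-37826 - U(w) = -37826 - 3*217**2 = -37826 - 3*47089 = -37826 - 1*141267 = -37826 - 141267 = -179093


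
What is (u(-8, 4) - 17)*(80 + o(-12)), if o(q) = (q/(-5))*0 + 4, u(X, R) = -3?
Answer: -1680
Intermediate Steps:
o(q) = 4 (o(q) = (q*(-⅕))*0 + 4 = -q/5*0 + 4 = 0 + 4 = 4)
(u(-8, 4) - 17)*(80 + o(-12)) = (-3 - 17)*(80 + 4) = -20*84 = -1680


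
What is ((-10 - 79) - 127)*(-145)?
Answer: 31320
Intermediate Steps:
((-10 - 79) - 127)*(-145) = (-89 - 127)*(-145) = -216*(-145) = 31320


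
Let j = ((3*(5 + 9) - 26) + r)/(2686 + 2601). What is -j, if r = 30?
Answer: -46/5287 ≈ -0.0087006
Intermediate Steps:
j = 46/5287 (j = ((3*(5 + 9) - 26) + 30)/(2686 + 2601) = ((3*14 - 26) + 30)/5287 = ((42 - 26) + 30)*(1/5287) = (16 + 30)*(1/5287) = 46*(1/5287) = 46/5287 ≈ 0.0087006)
-j = -1*46/5287 = -46/5287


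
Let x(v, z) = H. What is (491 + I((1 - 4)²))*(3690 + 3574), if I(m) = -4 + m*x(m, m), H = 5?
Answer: 3864448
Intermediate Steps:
x(v, z) = 5
I(m) = -4 + 5*m (I(m) = -4 + m*5 = -4 + 5*m)
(491 + I((1 - 4)²))*(3690 + 3574) = (491 + (-4 + 5*(1 - 4)²))*(3690 + 3574) = (491 + (-4 + 5*(-3)²))*7264 = (491 + (-4 + 5*9))*7264 = (491 + (-4 + 45))*7264 = (491 + 41)*7264 = 532*7264 = 3864448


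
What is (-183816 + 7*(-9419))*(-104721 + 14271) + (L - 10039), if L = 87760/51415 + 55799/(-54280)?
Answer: 12608743529774595083/558161240 ≈ 2.2590e+10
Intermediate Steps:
L = 378941443/558161240 (L = 87760*(1/51415) + 55799*(-1/54280) = 17552/10283 - 55799/54280 = 378941443/558161240 ≈ 0.67891)
(-183816 + 7*(-9419))*(-104721 + 14271) + (L - 10039) = (-183816 + 7*(-9419))*(-104721 + 14271) + (378941443/558161240 - 10039) = (-183816 - 65933)*(-90450) - 5603001746917/558161240 = -249749*(-90450) - 5603001746917/558161240 = 22589797050 - 5603001746917/558161240 = 12608743529774595083/558161240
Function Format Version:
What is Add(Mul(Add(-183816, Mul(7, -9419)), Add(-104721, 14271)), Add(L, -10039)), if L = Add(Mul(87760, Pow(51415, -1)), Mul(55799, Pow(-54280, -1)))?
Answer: Rational(12608743529774595083, 558161240) ≈ 2.2590e+10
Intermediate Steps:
L = Rational(378941443, 558161240) (L = Add(Mul(87760, Rational(1, 51415)), Mul(55799, Rational(-1, 54280))) = Add(Rational(17552, 10283), Rational(-55799, 54280)) = Rational(378941443, 558161240) ≈ 0.67891)
Add(Mul(Add(-183816, Mul(7, -9419)), Add(-104721, 14271)), Add(L, -10039)) = Add(Mul(Add(-183816, Mul(7, -9419)), Add(-104721, 14271)), Add(Rational(378941443, 558161240), -10039)) = Add(Mul(Add(-183816, -65933), -90450), Rational(-5603001746917, 558161240)) = Add(Mul(-249749, -90450), Rational(-5603001746917, 558161240)) = Add(22589797050, Rational(-5603001746917, 558161240)) = Rational(12608743529774595083, 558161240)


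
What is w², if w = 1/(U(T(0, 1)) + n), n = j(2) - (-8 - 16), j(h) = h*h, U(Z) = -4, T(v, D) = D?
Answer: 1/576 ≈ 0.0017361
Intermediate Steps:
j(h) = h²
n = 28 (n = 2² - (-8 - 16) = 4 - 1*(-24) = 4 + 24 = 28)
w = 1/24 (w = 1/(-4 + 28) = 1/24 ≈ 0.041667)
w² = (1/24)² = 1/576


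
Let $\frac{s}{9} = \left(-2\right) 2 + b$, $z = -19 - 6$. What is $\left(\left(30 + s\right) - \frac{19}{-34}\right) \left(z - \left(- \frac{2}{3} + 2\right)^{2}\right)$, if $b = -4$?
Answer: $\frac{339569}{306} \approx 1109.7$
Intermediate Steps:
$z = -25$ ($z = -19 - 6 = -25$)
$s = -72$ ($s = 9 \left(\left(-2\right) 2 - 4\right) = 9 \left(-4 - 4\right) = 9 \left(-8\right) = -72$)
$\left(\left(30 + s\right) - \frac{19}{-34}\right) \left(z - \left(- \frac{2}{3} + 2\right)^{2}\right) = \left(\left(30 - 72\right) - \frac{19}{-34}\right) \left(-25 - \left(- \frac{2}{3} + 2\right)^{2}\right) = \left(-42 - - \frac{19}{34}\right) \left(-25 - \left(\left(-2\right) \frac{1}{3} + 2\right)^{2}\right) = \left(-42 + \frac{19}{34}\right) \left(-25 - \left(- \frac{2}{3} + 2\right)^{2}\right) = - \frac{1409 \left(-25 - \left(\frac{4}{3}\right)^{2}\right)}{34} = - \frac{1409 \left(-25 - \frac{16}{9}\right)}{34} = \left(- \frac{1409}{34}\right) \left(- \frac{241}{9}\right) = \frac{339569}{306}$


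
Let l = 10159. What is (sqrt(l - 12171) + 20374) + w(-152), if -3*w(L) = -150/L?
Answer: 1548399/76 + 2*I*sqrt(503) ≈ 20374.0 + 44.855*I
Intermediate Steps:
w(L) = 50/L (w(L) = -(-50)/L = 50/L)
(sqrt(l - 12171) + 20374) + w(-152) = (sqrt(10159 - 12171) + 20374) + 50/(-152) = (sqrt(-2012) + 20374) + 50*(-1/152) = (2*I*sqrt(503) + 20374) - 25/76 = (20374 + 2*I*sqrt(503)) - 25/76 = 1548399/76 + 2*I*sqrt(503)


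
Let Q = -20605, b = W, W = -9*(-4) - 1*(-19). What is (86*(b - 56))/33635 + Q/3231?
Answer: -693327041/108674685 ≈ -6.3798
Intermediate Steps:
W = 55 (W = 36 + 19 = 55)
b = 55
(86*(b - 56))/33635 + Q/3231 = (86*(55 - 56))/33635 - 20605/3231 = (86*(-1))*(1/33635) - 20605*1/3231 = -86*1/33635 - 20605/3231 = -86/33635 - 20605/3231 = -693327041/108674685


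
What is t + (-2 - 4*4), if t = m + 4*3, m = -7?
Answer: -13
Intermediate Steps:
t = 5 (t = -7 + 4*3 = -7 + 12 = 5)
t + (-2 - 4*4) = 5 + (-2 - 4*4) = 5 + (-2 - 16) = 5 - 18 = -13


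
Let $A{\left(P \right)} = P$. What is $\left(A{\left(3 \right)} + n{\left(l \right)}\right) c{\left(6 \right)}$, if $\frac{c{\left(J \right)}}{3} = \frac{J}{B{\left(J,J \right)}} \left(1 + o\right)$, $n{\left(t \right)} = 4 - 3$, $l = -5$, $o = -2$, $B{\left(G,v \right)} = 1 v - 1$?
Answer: $- \frac{72}{5} \approx -14.4$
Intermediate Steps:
$B{\left(G,v \right)} = -1 + v$ ($B{\left(G,v \right)} = v - 1 = -1 + v$)
$n{\left(t \right)} = 1$
$c{\left(J \right)} = - \frac{3 J}{-1 + J}$ ($c{\left(J \right)} = 3 \frac{J}{-1 + J} \left(1 - 2\right) = 3 \frac{J}{-1 + J} \left(-1\right) = 3 \left(- \frac{J}{-1 + J}\right) = - \frac{3 J}{-1 + J}$)
$\left(A{\left(3 \right)} + n{\left(l \right)}\right) c{\left(6 \right)} = \left(3 + 1\right) \left(\left(-3\right) 6 \frac{1}{-1 + 6}\right) = 4 \left(\left(-3\right) 6 \cdot \frac{1}{5}\right) = 4 \left(- \frac{18}{5}\right) = - \frac{72}{5}$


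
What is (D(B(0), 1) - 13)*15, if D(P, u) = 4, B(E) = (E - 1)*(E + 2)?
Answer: -135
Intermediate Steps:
B(E) = (-1 + E)*(2 + E)
(D(B(0), 1) - 13)*15 = (4 - 13)*15 = -9*15 = -135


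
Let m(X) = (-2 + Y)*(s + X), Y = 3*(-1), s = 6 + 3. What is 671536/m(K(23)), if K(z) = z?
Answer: -41971/10 ≈ -4197.1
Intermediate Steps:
s = 9
Y = -3
m(X) = -45 - 5*X (m(X) = (-2 - 3)*(9 + X) = -5*(9 + X) = -45 - 5*X)
671536/m(K(23)) = 671536/(-45 - 5*23) = 671536/(-45 - 115) = 671536/(-160) = 671536*(-1/160) = -41971/10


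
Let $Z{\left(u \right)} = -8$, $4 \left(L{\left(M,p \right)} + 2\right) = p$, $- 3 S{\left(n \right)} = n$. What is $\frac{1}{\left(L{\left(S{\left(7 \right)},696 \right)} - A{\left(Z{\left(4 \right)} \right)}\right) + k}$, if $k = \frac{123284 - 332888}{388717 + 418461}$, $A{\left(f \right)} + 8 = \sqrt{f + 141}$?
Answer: $\frac{29276837631402}{5240564726161031} + \frac{162884080921 \sqrt{133}}{5240564726161031} \approx 0.005945$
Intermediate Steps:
$S{\left(n \right)} = - \frac{n}{3}$
$L{\left(M,p \right)} = -2 + \frac{p}{4}$
$A{\left(f \right)} = -8 + \sqrt{141 + f}$ ($A{\left(f \right)} = -8 + \sqrt{f + 141} = -8 + \sqrt{141 + f}$)
$k = - \frac{104802}{403589}$ ($k = - \frac{209604}{807178} = \left(-209604\right) \frac{1}{807178} = - \frac{104802}{403589} \approx -0.25968$)
$\frac{1}{\left(L{\left(S{\left(7 \right)},696 \right)} - A{\left(Z{\left(4 \right)} \right)}\right) + k} = \frac{1}{\left(\left(-2 + \frac{1}{4} \cdot 696\right) - \left(-8 + \sqrt{141 - 8}\right)\right) - \frac{104802}{403589}} = \frac{1}{\left(\left(-2 + 174\right) - \left(-8 + \sqrt{133}\right)\right) - \frac{104802}{403589}} = \frac{1}{\left(172 + \left(8 - \sqrt{133}\right)\right) - \frac{104802}{403589}} = \frac{1}{\left(180 - \sqrt{133}\right) - \frac{104802}{403589}} = \frac{1}{\frac{72541218}{403589} - \sqrt{133}}$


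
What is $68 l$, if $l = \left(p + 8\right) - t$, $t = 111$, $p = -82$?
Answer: $-12580$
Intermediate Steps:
$l = -185$ ($l = \left(-82 + 8\right) - 111 = -74 - 111 = -185$)
$68 l = 68 \left(-185\right) = -12580$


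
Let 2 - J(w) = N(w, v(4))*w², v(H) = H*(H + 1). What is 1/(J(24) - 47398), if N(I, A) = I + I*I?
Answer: -1/392996 ≈ -2.5446e-6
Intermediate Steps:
v(H) = H*(1 + H)
N(I, A) = I + I²
J(w) = 2 - w³*(1 + w) (J(w) = 2 - w*(1 + w)*w² = 2 - w³*(1 + w))
1/(J(24) - 47398) = 1/((2 - 1*24³ - 1*24⁴) - 47398) = 1/((2 - 1*13824 - 1*331776) - 47398) = 1/((2 - 13824 - 331776) - 47398) = 1/(-345598 - 47398) = 1/(-392996) = -1/392996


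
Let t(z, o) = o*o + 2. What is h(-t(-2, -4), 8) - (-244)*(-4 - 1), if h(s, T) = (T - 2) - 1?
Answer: -1215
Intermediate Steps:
t(z, o) = 2 + o**2 (t(z, o) = o**2 + 2 = 2 + o**2)
h(s, T) = -3 + T (h(s, T) = (-2 + T) - 1 = -3 + T)
h(-t(-2, -4), 8) - (-244)*(-4 - 1) = (-3 + 8) - (-244)*(-4 - 1) = 5 - (-244)*(-5) = 5 - 61*20 = 5 - 1220 = -1215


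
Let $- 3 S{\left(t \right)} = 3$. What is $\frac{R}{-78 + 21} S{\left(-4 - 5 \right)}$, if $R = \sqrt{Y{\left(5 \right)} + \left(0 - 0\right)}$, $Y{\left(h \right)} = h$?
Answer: $\frac{\sqrt{5}}{57} \approx 0.039229$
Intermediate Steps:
$S{\left(t \right)} = -1$ ($S{\left(t \right)} = \left(- \frac{1}{3}\right) 3 = -1$)
$R = \sqrt{5}$ ($R = \sqrt{5 + \left(0 - 0\right)} = \sqrt{5 + \left(0 + 0\right)} = \sqrt{5 + 0} = \sqrt{5} \approx 2.2361$)
$\frac{R}{-78 + 21} S{\left(-4 - 5 \right)} = \frac{\sqrt{5}}{-78 + 21} \left(-1\right) = \frac{\sqrt{5}}{-57} \left(-1\right) = \sqrt{5} \left(- \frac{1}{57}\right) \left(-1\right) = - \frac{\sqrt{5}}{57} \left(-1\right) = \frac{\sqrt{5}}{57}$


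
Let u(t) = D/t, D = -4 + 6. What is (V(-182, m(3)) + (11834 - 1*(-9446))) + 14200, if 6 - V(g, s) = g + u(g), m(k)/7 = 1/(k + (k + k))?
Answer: 3245789/91 ≈ 35668.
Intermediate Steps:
D = 2
u(t) = 2/t
m(k) = 7/(3*k) (m(k) = 7/(k + (k + k)) = 7/(k + 2*k) = 7/((3*k)) = 7*(1/(3*k)) = 7/(3*k))
V(g, s) = 6 - g - 2/g (V(g, s) = 6 - (g + 2/g) = 6 + (-g - 2/g) = 6 - g - 2/g)
(V(-182, m(3)) + (11834 - 1*(-9446))) + 14200 = ((6 - 1*(-182) - 2/(-182)) + (11834 - 1*(-9446))) + 14200 = ((6 + 182 - 2*(-1/182)) + (11834 + 9446)) + 14200 = ((6 + 182 + 1/91) + 21280) + 14200 = (17109/91 + 21280) + 14200 = 1953589/91 + 14200 = 3245789/91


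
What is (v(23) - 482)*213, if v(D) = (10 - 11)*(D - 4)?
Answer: -106713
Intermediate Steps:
v(D) = 4 - D (v(D) = -(-4 + D) = 4 - D)
(v(23) - 482)*213 = ((4 - 1*23) - 482)*213 = ((4 - 23) - 482)*213 = (-19 - 482)*213 = -501*213 = -106713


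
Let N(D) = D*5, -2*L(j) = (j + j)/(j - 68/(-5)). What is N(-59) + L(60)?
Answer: -27215/92 ≈ -295.82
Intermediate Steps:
L(j) = -j/(68/5 + j) (L(j) = -(j + j)/(2*(j - 68/(-5))) = -2*j/(2*(j - 68*(-⅕))) = -2*j/(2*(j + 68/5)) = -2*j/(2*(68/5 + j)) = -j/(68/5 + j))
N(D) = 5*D
N(-59) + L(60) = 5*(-59) - 5*60/(68 + 5*60) = -295 - 5*60/(68 + 300) = -295 - 5*60/368 = -295 - 5*60*1/368 = -295 - 75/92 = -27215/92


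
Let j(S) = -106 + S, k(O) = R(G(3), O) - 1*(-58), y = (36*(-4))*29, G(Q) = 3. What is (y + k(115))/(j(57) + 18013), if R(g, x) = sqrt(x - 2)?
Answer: -2059/8982 + sqrt(113)/17964 ≈ -0.22864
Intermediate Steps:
y = -4176 (y = -144*29 = -4176)
R(g, x) = sqrt(-2 + x)
k(O) = 58 + sqrt(-2 + O) (k(O) = sqrt(-2 + O) - 1*(-58) = sqrt(-2 + O) + 58 = 58 + sqrt(-2 + O))
(y + k(115))/(j(57) + 18013) = (-4176 + (58 + sqrt(-2 + 115)))/((-106 + 57) + 18013) = (-4176 + (58 + sqrt(113)))/(-49 + 18013) = (-4118 + sqrt(113))/17964 = (-4118 + sqrt(113))*(1/17964) = -2059/8982 + sqrt(113)/17964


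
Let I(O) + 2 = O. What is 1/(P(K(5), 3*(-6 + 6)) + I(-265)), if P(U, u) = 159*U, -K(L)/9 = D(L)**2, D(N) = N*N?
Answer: -1/894642 ≈ -1.1178e-6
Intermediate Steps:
D(N) = N**2
K(L) = -9*L**4
I(O) = -2 + O
1/(P(K(5), 3*(-6 + 6)) + I(-265)) = 1/(159*(-9*5**4) + (-2 - 265)) = 1/(159*(-9*625) - 267) = 1/(159*(-5625) - 267) = 1/(-894375 - 267) = 1/(-894642) = -1/894642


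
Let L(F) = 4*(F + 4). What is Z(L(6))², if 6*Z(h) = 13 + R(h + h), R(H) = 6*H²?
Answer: 1475558569/36 ≈ 4.0988e+7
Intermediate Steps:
L(F) = 16 + 4*F (L(F) = 4*(4 + F) = 16 + 4*F)
Z(h) = 13/6 + 4*h² (Z(h) = (13 + 6*(h + h)²)/6 = (13 + 6*(2*h)²)/6 = (13 + 6*(4*h²))/6 = (13 + 24*h²)/6 = 13/6 + 4*h²)
Z(L(6))² = (13/6 + 4*(16 + 4*6)²)² = (13/6 + 4*(16 + 24)²)² = (13/6 + 4*40²)² = (13/6 + 4*1600)² = (13/6 + 6400)² = (38413/6)² = 1475558569/36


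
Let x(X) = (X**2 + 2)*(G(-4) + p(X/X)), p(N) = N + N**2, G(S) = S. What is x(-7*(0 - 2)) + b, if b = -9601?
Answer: -9997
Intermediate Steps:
x(X) = -4 - 2*X**2 (x(X) = (X**2 + 2)*(-4 + (X/X)*(1 + X/X)) = (2 + X**2)*(-4 + 1*(1 + 1)) = (2 + X**2)*(-4 + 1*2) = (2 + X**2)*(-4 + 2) = (2 + X**2)*(-2) = -4 - 2*X**2)
x(-7*(0 - 2)) + b = (-4 - 2*49*(0 - 2)**2) - 9601 = (-4 - 2*(-7*(-2))**2) - 9601 = (-4 - 2*14**2) - 9601 = (-4 - 2*196) - 9601 = (-4 - 392) - 9601 = -396 - 9601 = -9997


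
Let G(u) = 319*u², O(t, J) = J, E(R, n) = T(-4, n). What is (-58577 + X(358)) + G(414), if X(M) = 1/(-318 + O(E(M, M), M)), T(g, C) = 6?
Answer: 2184669881/40 ≈ 5.4617e+7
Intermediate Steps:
E(R, n) = 6
X(M) = 1/(-318 + M)
(-58577 + X(358)) + G(414) = (-58577 + 1/(-318 + 358)) + 319*414² = (-58577 + 1/40) + 319*171396 = (-58577 + 1/40) + 54675324 = -2343079/40 + 54675324 = 2184669881/40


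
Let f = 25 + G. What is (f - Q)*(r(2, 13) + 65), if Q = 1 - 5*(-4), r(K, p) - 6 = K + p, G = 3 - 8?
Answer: -86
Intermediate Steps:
G = -5
f = 20 (f = 25 - 5 = 20)
r(K, p) = 6 + K + p (r(K, p) = 6 + (K + p) = 6 + K + p)
Q = 21 (Q = 1 + 20 = 21)
(f - Q)*(r(2, 13) + 65) = (20 - 1*21)*((6 + 2 + 13) + 65) = (20 - 21)*(21 + 65) = -1*86 = -86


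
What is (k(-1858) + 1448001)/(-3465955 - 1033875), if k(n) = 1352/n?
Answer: -1345192253/4180342070 ≈ -0.32179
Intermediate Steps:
(k(-1858) + 1448001)/(-3465955 - 1033875) = (1352/(-1858) + 1448001)/(-3465955 - 1033875) = (1352*(-1/1858) + 1448001)/(-4499830) = (-676/929 + 1448001)*(-1/4499830) = (1345192253/929)*(-1/4499830) = -1345192253/4180342070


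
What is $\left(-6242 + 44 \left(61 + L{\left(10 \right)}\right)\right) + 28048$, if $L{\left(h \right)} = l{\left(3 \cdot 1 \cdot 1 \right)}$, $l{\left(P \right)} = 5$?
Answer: $24710$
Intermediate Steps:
$L{\left(h \right)} = 5$
$\left(-6242 + 44 \left(61 + L{\left(10 \right)}\right)\right) + 28048 = \left(-6242 + 44 \left(61 + 5\right)\right) + 28048 = \left(-6242 + 44 \cdot 66\right) + 28048 = \left(-6242 + 2904\right) + 28048 = -3338 + 28048 = 24710$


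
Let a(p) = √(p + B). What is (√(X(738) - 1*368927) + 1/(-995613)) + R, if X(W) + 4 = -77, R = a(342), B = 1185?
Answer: -1/995613 + √1527 + 4*I*√23063 ≈ 39.077 + 607.46*I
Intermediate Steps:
a(p) = √(1185 + p) (a(p) = √(p + 1185) = √(1185 + p))
R = √1527 (R = √(1185 + 342) = √1527 ≈ 39.077)
X(W) = -81 (X(W) = -4 - 77 = -81)
(√(X(738) - 1*368927) + 1/(-995613)) + R = (√(-81 - 1*368927) + 1/(-995613)) + √1527 = (√(-81 - 368927) - 1/995613) + √1527 = (√(-369008) - 1/995613) + √1527 = (4*I*√23063 - 1/995613) + √1527 = (-1/995613 + 4*I*√23063) + √1527 = -1/995613 + √1527 + 4*I*√23063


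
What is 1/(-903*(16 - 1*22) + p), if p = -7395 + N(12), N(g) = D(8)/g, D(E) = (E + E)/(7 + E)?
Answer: -45/88961 ≈ -0.00050584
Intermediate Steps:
D(E) = 2*E/(7 + E) (D(E) = (2*E)/(7 + E) = 2*E/(7 + E))
N(g) = 16/(15*g) (N(g) = (2*8/(7 + 8))/g = (2*8/15)/g = (2*8*(1/15))/g = 16/(15*g))
p = -332771/45 (p = -7395 + (16/15)/12 = -7395 + (16/15)*(1/12) = -7395 + 4/45 = -332771/45 ≈ -7394.9)
1/(-903*(16 - 1*22) + p) = 1/(-903*(16 - 1*22) - 332771/45) = 1/(-903*(16 - 22) - 332771/45) = 1/(-903*(-6) - 332771/45) = 1/(5418 - 332771/45) = 1/(-88961/45) = -45/88961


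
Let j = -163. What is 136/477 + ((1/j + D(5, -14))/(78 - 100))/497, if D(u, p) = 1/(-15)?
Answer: 605976431/2125323585 ≈ 0.28512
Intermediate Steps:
D(u, p) = -1/15
136/477 + ((1/j + D(5, -14))/(78 - 100))/497 = 136/477 + ((1/(-163) - 1/15)/(78 - 100))/497 = 136*(1/477) + ((-1/163 - 1/15)/(-22))*(1/497) = 136/477 - 178/2445*(-1/22)*(1/497) = 136/477 + (89/26895)*(1/497) = 136/477 + 89/13366815 = 605976431/2125323585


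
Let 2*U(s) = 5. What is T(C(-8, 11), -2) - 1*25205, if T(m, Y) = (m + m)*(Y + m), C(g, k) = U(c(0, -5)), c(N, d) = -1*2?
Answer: -50405/2 ≈ -25203.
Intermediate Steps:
c(N, d) = -2
U(s) = 5/2 (U(s) = (½)*5 = 5/2)
C(g, k) = 5/2
T(m, Y) = 2*m*(Y + m) (T(m, Y) = (2*m)*(Y + m) = 2*m*(Y + m))
T(C(-8, 11), -2) - 1*25205 = 2*(5/2)*(-2 + 5/2) - 1*25205 = 2*(5/2)*(½) - 25205 = 5/2 - 25205 = -50405/2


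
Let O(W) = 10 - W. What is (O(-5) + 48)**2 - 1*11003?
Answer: -7034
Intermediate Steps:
(O(-5) + 48)**2 - 1*11003 = ((10 - 1*(-5)) + 48)**2 - 1*11003 = ((10 + 5) + 48)**2 - 11003 = (15 + 48)**2 - 11003 = 63**2 - 11003 = 3969 - 11003 = -7034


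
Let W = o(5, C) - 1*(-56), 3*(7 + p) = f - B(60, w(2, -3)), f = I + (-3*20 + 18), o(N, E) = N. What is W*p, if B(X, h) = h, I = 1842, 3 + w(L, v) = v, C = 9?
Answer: 36295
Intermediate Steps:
w(L, v) = -3 + v
f = 1800 (f = 1842 + (-3*20 + 18) = 1842 + (-60 + 18) = 1842 - 42 = 1800)
p = 595 (p = -7 + (1800 - (-3 - 3))/3 = -7 + (1800 - 1*(-6))/3 = -7 + (1800 + 6)/3 = -7 + (⅓)*1806 = -7 + 602 = 595)
W = 61 (W = 5 - 1*(-56) = 5 + 56 = 61)
W*p = 61*595 = 36295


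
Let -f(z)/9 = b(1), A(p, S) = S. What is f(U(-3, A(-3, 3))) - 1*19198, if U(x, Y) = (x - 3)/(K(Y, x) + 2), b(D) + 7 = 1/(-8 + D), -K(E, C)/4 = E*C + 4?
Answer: -133936/7 ≈ -19134.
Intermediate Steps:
K(E, C) = -16 - 4*C*E (K(E, C) = -4*(E*C + 4) = -4*(C*E + 4) = -4*(4 + C*E) = -16 - 4*C*E)
b(D) = -7 + 1/(-8 + D)
U(x, Y) = (-3 + x)/(-14 - 4*Y*x) (U(x, Y) = (x - 3)/((-16 - 4*x*Y) + 2) = (-3 + x)/((-16 - 4*Y*x) + 2) = (-3 + x)/(-14 - 4*Y*x))
f(z) = 450/7 (f(z) = -9*(57 - 7*1)/(-8 + 1) = -9*(57 - 7)/(-7) = -(-9)*50/7 = -9*(-50/7) = 450/7)
f(U(-3, A(-3, 3))) - 1*19198 = 450/7 - 1*19198 = 450/7 - 19198 = -133936/7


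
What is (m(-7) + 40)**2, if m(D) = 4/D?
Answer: 76176/49 ≈ 1554.6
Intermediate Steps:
(m(-7) + 40)**2 = (4/(-7) + 40)**2 = (4*(-1/7) + 40)**2 = (-4/7 + 40)**2 = (276/7)**2 = 76176/49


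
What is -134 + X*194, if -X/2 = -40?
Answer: 15386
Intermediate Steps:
X = 80 (X = -2*(-40) = 80)
-134 + X*194 = -134 + 80*194 = -134 + 15520 = 15386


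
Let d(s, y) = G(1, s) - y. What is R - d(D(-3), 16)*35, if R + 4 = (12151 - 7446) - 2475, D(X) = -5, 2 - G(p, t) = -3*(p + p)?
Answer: 2506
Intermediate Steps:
G(p, t) = 2 + 6*p (G(p, t) = 2 - (-3)*(p + p) = 2 - (-3)*2*p = 2 - (-6)*p = 2 + 6*p)
d(s, y) = 8 - y (d(s, y) = (2 + 6*1) - y = (2 + 6) - y = 8 - y)
R = 2226 (R = -4 + ((12151 - 7446) - 2475) = -4 + (4705 - 2475) = -4 + 2230 = 2226)
R - d(D(-3), 16)*35 = 2226 - (8 - 1*16)*35 = 2226 - (8 - 16)*35 = 2226 - (-8)*35 = 2226 - 1*(-280) = 2226 + 280 = 2506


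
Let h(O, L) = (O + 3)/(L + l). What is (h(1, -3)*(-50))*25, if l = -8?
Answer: 5000/11 ≈ 454.55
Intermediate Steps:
h(O, L) = (3 + O)/(-8 + L) (h(O, L) = (O + 3)/(L - 8) = (3 + O)/(-8 + L))
(h(1, -3)*(-50))*25 = (((3 + 1)/(-8 - 3))*(-50))*25 = ((4/(-11))*(-50))*25 = (-1/11*4*(-50))*25 = -4/11*(-50)*25 = (200/11)*25 = 5000/11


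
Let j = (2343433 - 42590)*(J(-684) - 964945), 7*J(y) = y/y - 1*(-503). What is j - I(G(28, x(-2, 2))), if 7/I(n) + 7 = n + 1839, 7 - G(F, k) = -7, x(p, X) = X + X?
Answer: -4098159297535401/1846 ≈ -2.2200e+12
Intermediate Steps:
x(p, X) = 2*X
G(F, k) = 14 (G(F, k) = 7 - 1*(-7) = 7 + 7 = 14)
J(y) = 72 (J(y) = (y/y - 1*(-503))/7 = (1 + 503)/7 = (⅐)*504 = 72)
I(n) = 7/(1832 + n) (I(n) = 7/(-7 + (n + 1839)) = 7/(-7 + (1839 + n)) = 7/(1832 + n))
j = -2220021287939 (j = (2343433 - 42590)*(72 - 964945) = 2300843*(-964873) = -2220021287939)
j - I(G(28, x(-2, 2))) = -2220021287939 - 7/(1832 + 14) = -2220021287939 - 7/1846 = -4098159297535401/1846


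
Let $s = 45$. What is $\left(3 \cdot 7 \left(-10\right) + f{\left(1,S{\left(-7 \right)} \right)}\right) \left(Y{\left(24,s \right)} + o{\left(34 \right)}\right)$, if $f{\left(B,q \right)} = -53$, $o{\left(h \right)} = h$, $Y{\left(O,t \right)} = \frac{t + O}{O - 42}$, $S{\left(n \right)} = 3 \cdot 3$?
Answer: $- \frac{47603}{6} \approx -7933.8$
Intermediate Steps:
$S{\left(n \right)} = 9$
$Y{\left(O,t \right)} = \frac{O + t}{-42 + O}$
$\left(3 \cdot 7 \left(-10\right) + f{\left(1,S{\left(-7 \right)} \right)}\right) \left(Y{\left(24,s \right)} + o{\left(34 \right)}\right) = \left(3 \cdot 7 \left(-10\right) - 53\right) \left(\frac{24 + 45}{-42 + 24} + 34\right) = \left(21 \left(-10\right) - 53\right) \left(\frac{1}{-18} \cdot 69 + 34\right) = \left(-210 - 53\right) \left(\left(- \frac{1}{18}\right) 69 + 34\right) = - 263 \left(- \frac{23}{6} + 34\right) = \left(-263\right) \frac{181}{6} = - \frac{47603}{6}$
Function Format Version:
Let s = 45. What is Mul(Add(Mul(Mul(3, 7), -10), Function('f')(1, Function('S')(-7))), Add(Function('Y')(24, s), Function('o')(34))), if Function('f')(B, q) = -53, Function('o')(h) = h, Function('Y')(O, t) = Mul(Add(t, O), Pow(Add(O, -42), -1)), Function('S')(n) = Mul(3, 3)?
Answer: Rational(-47603, 6) ≈ -7933.8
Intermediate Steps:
Function('S')(n) = 9
Function('Y')(O, t) = Mul(Pow(Add(-42, O), -1), Add(O, t)) (Function('Y')(O, t) = Mul(Add(O, t), Pow(Add(-42, O), -1)) = Mul(Pow(Add(-42, O), -1), Add(O, t)))
Mul(Add(Mul(Mul(3, 7), -10), Function('f')(1, Function('S')(-7))), Add(Function('Y')(24, s), Function('o')(34))) = Mul(Add(Mul(Mul(3, 7), -10), -53), Add(Mul(Pow(Add(-42, 24), -1), Add(24, 45)), 34)) = Mul(Add(Mul(21, -10), -53), Add(Mul(Pow(-18, -1), 69), 34)) = Mul(Add(-210, -53), Add(Mul(Rational(-1, 18), 69), 34)) = Mul(-263, Add(Rational(-23, 6), 34)) = Mul(-263, Rational(181, 6)) = Rational(-47603, 6)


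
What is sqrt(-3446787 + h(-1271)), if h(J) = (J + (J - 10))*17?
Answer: I*sqrt(3490171) ≈ 1868.2*I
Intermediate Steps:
h(J) = -170 + 34*J (h(J) = (J + (-10 + J))*17 = (-10 + 2*J)*17 = -170 + 34*J)
sqrt(-3446787 + h(-1271)) = sqrt(-3446787 + (-170 + 34*(-1271))) = sqrt(-3446787 + (-170 - 43214)) = sqrt(-3446787 - 43384) = sqrt(-3490171) = I*sqrt(3490171)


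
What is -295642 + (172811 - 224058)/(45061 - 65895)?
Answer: -6159354181/20834 ≈ -2.9564e+5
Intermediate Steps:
-295642 + (172811 - 224058)/(45061 - 65895) = -295642 - 51247/(-20834) = -295642 - 51247*(-1/20834) = -295642 + 51247/20834 = -6159354181/20834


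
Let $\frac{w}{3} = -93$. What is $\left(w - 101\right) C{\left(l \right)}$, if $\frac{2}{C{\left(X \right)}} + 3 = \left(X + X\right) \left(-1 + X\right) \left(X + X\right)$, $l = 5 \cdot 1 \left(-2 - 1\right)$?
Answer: $\frac{760}{14403} \approx 0.052767$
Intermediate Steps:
$w = -279$ ($w = 3 \left(-93\right) = -279$)
$l = -15$ ($l = 5 \left(-3\right) = -15$)
$C{\left(X \right)} = \frac{2}{-3 + 4 X^{2} \left(-1 + X\right)}$ ($C{\left(X \right)} = \frac{2}{-3 + \left(X + X\right) \left(-1 + X\right) \left(X + X\right)} = \frac{2}{-3 + 2 X \left(-1 + X\right) 2 X} = \frac{2}{-3 + 4 X^{2} \left(-1 + X\right)}$)
$\left(w - 101\right) C{\left(l \right)} = \left(-279 - 101\right) \frac{2}{-3 - 4 \left(-15\right)^{2} + 4 \left(-15\right)^{3}} = - 380 \frac{2}{-3 - 900 + 4 \left(-3375\right)} = - 380 \frac{2}{-3 - 900 - 13500} = - 380 \frac{2}{-14403} = - 380 \cdot 2 \left(- \frac{1}{14403}\right) = \left(-380\right) \left(- \frac{2}{14403}\right) = \frac{760}{14403}$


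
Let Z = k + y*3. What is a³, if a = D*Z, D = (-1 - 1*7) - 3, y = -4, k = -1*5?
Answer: 6539203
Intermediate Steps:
k = -5
D = -11 (D = (-1 - 7) - 3 = -8 - 3 = -11)
Z = -17 (Z = -5 - 4*3 = -5 - 12 = -17)
a = 187 (a = -11*(-17) = 187)
a³ = 187³ = 6539203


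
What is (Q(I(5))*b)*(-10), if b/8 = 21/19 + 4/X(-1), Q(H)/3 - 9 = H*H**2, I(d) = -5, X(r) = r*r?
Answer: 2700480/19 ≈ 1.4213e+5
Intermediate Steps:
X(r) = r**2
Q(H) = 27 + 3*H**3 (Q(H) = 27 + 3*(H*H**2) = 27 + 3*H**3)
b = 776/19 (b = 8*(21/19 + 4/((-1)**2)) = 8*(21*(1/19) + 4/1) = 8*(21/19 + 4*1) = 8*(21/19 + 4) = 8*(97/19) = 776/19 ≈ 40.842)
(Q(I(5))*b)*(-10) = ((27 + 3*(-5)**3)*(776/19))*(-10) = ((27 + 3*(-125))*(776/19))*(-10) = ((27 - 375)*(776/19))*(-10) = -348*776/19*(-10) = -270048/19*(-10) = 2700480/19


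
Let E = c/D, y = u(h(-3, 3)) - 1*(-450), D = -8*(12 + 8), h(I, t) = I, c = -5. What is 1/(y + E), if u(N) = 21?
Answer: 32/15073 ≈ 0.0021230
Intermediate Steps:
D = -160 (D = -8*20 = -160)
y = 471 (y = 21 - 1*(-450) = 21 + 450 = 471)
E = 1/32 (E = -5/(-160) = -5*(-1/160) = 1/32 ≈ 0.031250)
1/(y + E) = 1/(471 + 1/32) = 1/(15073/32) = 32/15073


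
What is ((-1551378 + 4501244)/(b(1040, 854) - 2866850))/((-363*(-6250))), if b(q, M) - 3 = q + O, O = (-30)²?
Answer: -1474933/3249878878125 ≈ -4.5384e-7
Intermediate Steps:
O = 900
b(q, M) = 903 + q (b(q, M) = 3 + (q + 900) = 3 + (900 + q) = 903 + q)
((-1551378 + 4501244)/(b(1040, 854) - 2866850))/((-363*(-6250))) = ((-1551378 + 4501244)/((903 + 1040) - 2866850))/((-363*(-6250))) = (2949866/(1943 - 2866850))/2268750 = (2949866/(-2864907))*(1/2268750) = (2949866*(-1/2864907))*(1/2268750) = -2949866/2864907*1/2268750 = -1474933/3249878878125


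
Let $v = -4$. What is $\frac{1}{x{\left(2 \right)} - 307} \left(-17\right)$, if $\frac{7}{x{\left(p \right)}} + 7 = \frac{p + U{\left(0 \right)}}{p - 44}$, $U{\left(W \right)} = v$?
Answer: $\frac{2482}{44969} \approx 0.055194$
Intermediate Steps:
$U{\left(W \right)} = -4$
$x{\left(p \right)} = \frac{7}{-7 + \frac{-4 + p}{-44 + p}}$ ($x{\left(p \right)} = \frac{7}{-7 + \frac{p - 4}{p - 44}} = \frac{7}{-7 + \frac{-4 + p}{-44 + p}}$)
$\frac{1}{x{\left(2 \right)} - 307} \left(-17\right) = \frac{1}{\frac{7 \left(44 - 2\right)}{2 \left(-152 + 3 \cdot 2\right)} - 307} \left(-17\right) = \frac{1}{\frac{7 \left(44 - 2\right)}{2 \left(-152 + 6\right)} - 307} \left(-17\right) = \frac{1}{\frac{7}{2} \frac{1}{-146} \cdot 42 - 307} \left(-17\right) = \frac{1}{\frac{7}{2} \left(- \frac{1}{146}\right) 42 - 307} \left(-17\right) = \frac{1}{- \frac{147}{146} - 307} \left(-17\right) = \frac{1}{- \frac{44969}{146}} \left(-17\right) = \left(- \frac{146}{44969}\right) \left(-17\right) = \frac{2482}{44969}$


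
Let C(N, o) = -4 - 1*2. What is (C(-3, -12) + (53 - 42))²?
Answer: 25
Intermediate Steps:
C(N, o) = -6 (C(N, o) = -4 - 2 = -6)
(C(-3, -12) + (53 - 42))² = (-6 + (53 - 42))² = (-6 + 11)² = 5² = 25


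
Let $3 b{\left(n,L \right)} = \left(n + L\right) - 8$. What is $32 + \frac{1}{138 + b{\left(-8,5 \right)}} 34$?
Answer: $\frac{12998}{403} \approx 32.253$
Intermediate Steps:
$b{\left(n,L \right)} = - \frac{8}{3} + \frac{L}{3} + \frac{n}{3}$ ($b{\left(n,L \right)} = \frac{\left(n + L\right) - 8}{3} = \frac{\left(L + n\right) - 8}{3} = \frac{-8 + L + n}{3} = - \frac{8}{3} + \frac{L}{3} + \frac{n}{3}$)
$32 + \frac{1}{138 + b{\left(-8,5 \right)}} 34 = 32 + \frac{1}{138 + \left(- \frac{8}{3} + \frac{1}{3} \cdot 5 + \frac{1}{3} \left(-8\right)\right)} 34 = 32 + \frac{1}{138 - \frac{11}{3}} \cdot 34 = 32 + \frac{1}{\frac{403}{3}} \cdot 34 = 32 + \frac{3}{403} \cdot 34 = 32 + \frac{102}{403} = \frac{12998}{403}$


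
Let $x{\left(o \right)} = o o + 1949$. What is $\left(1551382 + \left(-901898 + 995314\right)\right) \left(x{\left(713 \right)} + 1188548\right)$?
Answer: $2794291399068$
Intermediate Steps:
$x{\left(o \right)} = 1949 + o^{2}$ ($x{\left(o \right)} = o^{2} + 1949 = 1949 + o^{2}$)
$\left(1551382 + \left(-901898 + 995314\right)\right) \left(x{\left(713 \right)} + 1188548\right) = \left(1551382 + \left(-901898 + 995314\right)\right) \left(\left(1949 + 713^{2}\right) + 1188548\right) = \left(1551382 + 93416\right) \left(\left(1949 + 508369\right) + 1188548\right) = 1644798 \left(510318 + 1188548\right) = 1644798 \cdot 1698866 = 2794291399068$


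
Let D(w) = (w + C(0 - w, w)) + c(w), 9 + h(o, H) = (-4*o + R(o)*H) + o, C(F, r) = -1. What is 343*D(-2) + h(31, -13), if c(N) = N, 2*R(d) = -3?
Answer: -3595/2 ≈ -1797.5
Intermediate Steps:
R(d) = -3/2 (R(d) = (1/2)*(-3) = -3/2)
h(o, H) = -9 - 3*o - 3*H/2 (h(o, H) = -9 + ((-4*o - 3*H/2) + o) = -9 + (-3*o - 3*H/2) = -9 - 3*o - 3*H/2)
D(w) = -1 + 2*w (D(w) = (w - 1) + w = (-1 + w) + w = -1 + 2*w)
343*D(-2) + h(31, -13) = 343*(-1 + 2*(-2)) + (-9 - 3*31 - 3/2*(-13)) = 343*(-1 - 4) + (-9 - 93 + 39/2) = 343*(-5) - 165/2 = -1715 - 165/2 = -3595/2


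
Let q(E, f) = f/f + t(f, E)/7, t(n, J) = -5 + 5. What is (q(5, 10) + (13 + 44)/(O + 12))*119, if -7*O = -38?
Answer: 61999/122 ≈ 508.19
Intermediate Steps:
O = 38/7 (O = -⅐*(-38) = 38/7 ≈ 5.4286)
t(n, J) = 0
q(E, f) = 1 (q(E, f) = f/f + 0/7 = 1 + 0*(⅐) = 1 + 0 = 1)
(q(5, 10) + (13 + 44)/(O + 12))*119 = (1 + (13 + 44)/(38/7 + 12))*119 = (1 + 57/(122/7))*119 = (1 + 57*(7/122))*119 = (1 + 399/122)*119 = (521/122)*119 = 61999/122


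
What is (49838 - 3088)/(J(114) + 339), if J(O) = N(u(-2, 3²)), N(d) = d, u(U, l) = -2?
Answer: 46750/337 ≈ 138.72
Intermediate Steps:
J(O) = -2
(49838 - 3088)/(J(114) + 339) = (49838 - 3088)/(-2 + 339) = 46750/337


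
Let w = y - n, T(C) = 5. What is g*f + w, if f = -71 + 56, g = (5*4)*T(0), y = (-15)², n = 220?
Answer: -1495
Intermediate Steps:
y = 225
g = 100 (g = (5*4)*5 = 20*5 = 100)
f = -15
w = 5 (w = 225 - 1*220 = 225 - 220 = 5)
g*f + w = 100*(-15) + 5 = -1500 + 5 = -1495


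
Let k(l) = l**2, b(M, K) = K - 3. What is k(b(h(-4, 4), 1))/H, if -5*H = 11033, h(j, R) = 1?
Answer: -20/11033 ≈ -0.0018127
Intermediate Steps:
H = -11033/5 (H = -1/5*11033 = -11033/5 ≈ -2206.6)
b(M, K) = -3 + K
k(b(h(-4, 4), 1))/H = (-3 + 1)**2/(-11033/5) = (-2)**2*(-5/11033) = 4*(-5/11033) = -20/11033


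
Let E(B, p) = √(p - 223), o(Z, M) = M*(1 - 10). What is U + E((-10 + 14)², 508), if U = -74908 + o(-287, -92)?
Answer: -74080 + √285 ≈ -74063.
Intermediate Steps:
o(Z, M) = -9*M (o(Z, M) = M*(-9) = -9*M)
E(B, p) = √(-223 + p)
U = -74080 (U = -74908 - 9*(-92) = -74908 + 828 = -74080)
U + E((-10 + 14)², 508) = -74080 + √(-223 + 508) = -74080 + √285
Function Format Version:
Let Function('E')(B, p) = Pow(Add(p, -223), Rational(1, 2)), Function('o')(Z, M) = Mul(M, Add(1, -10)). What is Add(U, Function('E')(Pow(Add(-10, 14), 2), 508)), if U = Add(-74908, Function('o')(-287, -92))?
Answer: Add(-74080, Pow(285, Rational(1, 2))) ≈ -74063.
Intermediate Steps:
Function('o')(Z, M) = Mul(-9, M) (Function('o')(Z, M) = Mul(M, -9) = Mul(-9, M))
Function('E')(B, p) = Pow(Add(-223, p), Rational(1, 2))
U = -74080 (U = Add(-74908, Mul(-9, -92)) = Add(-74908, 828) = -74080)
Add(U, Function('E')(Pow(Add(-10, 14), 2), 508)) = Add(-74080, Pow(Add(-223, 508), Rational(1, 2))) = Add(-74080, Pow(285, Rational(1, 2)))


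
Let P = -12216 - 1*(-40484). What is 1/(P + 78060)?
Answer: 1/106328 ≈ 9.4049e-6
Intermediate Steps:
P = 28268 (P = -12216 + 40484 = 28268)
1/(P + 78060) = 1/(28268 + 78060) = 1/106328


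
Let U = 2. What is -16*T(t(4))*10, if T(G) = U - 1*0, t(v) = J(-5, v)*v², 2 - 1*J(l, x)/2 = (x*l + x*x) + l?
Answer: -320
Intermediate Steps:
J(l, x) = 4 - 2*l - 2*x² - 2*l*x (J(l, x) = 4 - 2*((x*l + x*x) + l) = 4 - 2*((l*x + x²) + l) = 4 - 2*((x² + l*x) + l) = 4 - 2*(l + x² + l*x) = 4 + (-2*l - 2*x² - 2*l*x) = 4 - 2*l - 2*x² - 2*l*x)
t(v) = v²*(14 - 2*v² + 10*v) (t(v) = (4 - 2*(-5) - 2*v² - 2*(-5)*v)*v² = (4 + 10 - 2*v² + 10*v)*v² = (14 - 2*v² + 10*v)*v² = v²*(14 - 2*v² + 10*v))
T(G) = 2 (T(G) = 2 - 1*0 = 2 + 0 = 2)
-16*T(t(4))*10 = -16*2*10 = -32*10 = -320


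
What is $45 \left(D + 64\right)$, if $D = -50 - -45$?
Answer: $2655$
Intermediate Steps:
$D = -5$ ($D = -50 + 45 = -5$)
$45 \left(D + 64\right) = 45 \left(-5 + 64\right) = 45 \cdot 59 = 2655$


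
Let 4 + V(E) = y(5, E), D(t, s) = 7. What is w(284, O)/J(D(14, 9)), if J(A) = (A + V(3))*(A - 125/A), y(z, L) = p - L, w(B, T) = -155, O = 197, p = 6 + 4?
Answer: 217/152 ≈ 1.4276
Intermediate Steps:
p = 10
y(z, L) = 10 - L
V(E) = 6 - E (V(E) = -4 + (10 - E) = 6 - E)
J(A) = (3 + A)*(A - 125/A) (J(A) = (A + (6 - 1*3))*(A - 125/A) = (A + (6 - 3))*(A - 125/A) = (A + 3)*(A - 125/A) = (3 + A)*(A - 125/A))
w(284, O)/J(D(14, 9)) = -155/(-125 + 7**2 - 375/7 + 3*7) = -155/(-125 + 49 - 375*1/7 + 21) = -155/(-125 + 49 - 375/7 + 21) = -155/(-760/7) = -155*(-7/760) = 217/152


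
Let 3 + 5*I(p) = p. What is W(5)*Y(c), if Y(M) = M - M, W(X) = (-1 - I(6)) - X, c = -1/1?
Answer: 0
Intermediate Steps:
c = -1 (c = -1*1 = -1)
I(p) = -3/5 + p/5
W(X) = -8/5 - X (W(X) = (-1 - (-3/5 + (1/5)*6)) - X = (-1 - (-3/5 + 6/5)) - X = (-1 - 1*3/5) - X = (-1 - 3/5) - X = -8/5 - X)
Y(M) = 0
W(5)*Y(c) = (-8/5 - 1*5)*0 = (-8/5 - 5)*0 = -33/5*0 = 0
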